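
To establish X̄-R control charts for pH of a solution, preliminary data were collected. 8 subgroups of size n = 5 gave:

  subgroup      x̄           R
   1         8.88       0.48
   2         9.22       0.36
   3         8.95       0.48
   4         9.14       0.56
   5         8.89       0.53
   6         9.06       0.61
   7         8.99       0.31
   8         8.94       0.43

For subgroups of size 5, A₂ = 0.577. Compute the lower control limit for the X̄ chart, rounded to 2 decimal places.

X̄̄ = (8.88 + 9.22 + 8.95 + 9.14 + 8.89 + 9.06 + 8.99 + 8.94) / 8 = 72.0700 / 8 = 9.0088
R̄ = (0.48 + 0.36 + 0.48 + 0.56 + 0.53 + 0.61 + 0.31 + 0.43) / 8 = 3.7600 / 8 = 0.4700
LCL = X̄̄ − A₂·R̄ = 9.0088 − 0.577 × 0.4700 = 8.7376

8.74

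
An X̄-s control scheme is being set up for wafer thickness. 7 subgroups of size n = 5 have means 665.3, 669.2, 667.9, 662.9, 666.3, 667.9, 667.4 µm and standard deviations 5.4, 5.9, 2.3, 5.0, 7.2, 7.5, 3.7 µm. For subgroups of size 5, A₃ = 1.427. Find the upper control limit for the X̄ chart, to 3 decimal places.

X̄̄ = (665.3 + 669.2 + 667.9 + 662.9 + 666.3 + 667.9 + 667.4) / 7 = 666.7000
s̄ = (5.4 + 5.9 + 2.3 + 5.0 + 7.2 + 7.5 + 3.7) / 7 = 5.2857
UCL = X̄̄ + A₃·s̄ = 666.7000 + 1.427 × 5.2857 = 674.2427

674.243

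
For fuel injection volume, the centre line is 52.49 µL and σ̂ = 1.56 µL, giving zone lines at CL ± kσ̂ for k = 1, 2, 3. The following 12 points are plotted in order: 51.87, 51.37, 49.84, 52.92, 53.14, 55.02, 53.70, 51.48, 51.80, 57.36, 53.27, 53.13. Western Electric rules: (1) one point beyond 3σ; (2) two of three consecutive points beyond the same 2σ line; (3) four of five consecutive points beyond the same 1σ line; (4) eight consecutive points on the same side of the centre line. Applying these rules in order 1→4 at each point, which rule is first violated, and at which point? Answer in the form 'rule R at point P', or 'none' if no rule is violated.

rule 1 at point 10

Zone of each point (C = within 1σ̂, B = 1σ̂–2σ̂, A = 2σ̂–3σ̂, * = beyond 3σ̂; sign = side of CL): 1:-C, 2:-C, 3:-B, 4:+C, 5:+C, 6:+B, 7:+C, 8:-C, 9:-C, 10:+*, 11:+C, 12:+C
Rule 1 (one point beyond the 3σ limits) is satisfied at point 10.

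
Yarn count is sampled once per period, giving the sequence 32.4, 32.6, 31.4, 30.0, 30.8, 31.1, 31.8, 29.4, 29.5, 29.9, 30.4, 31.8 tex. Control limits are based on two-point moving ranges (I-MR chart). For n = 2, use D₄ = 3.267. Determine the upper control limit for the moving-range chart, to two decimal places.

2.79

Moving ranges: 0.2, 1.2, 1.4, 0.8, 0.3, 0.7, 2.4, 0.1, 0.4, 0.5, 1.4; M̄R̄ = 9.4000 / 11 = 0.8545
UCL_MR = D₄·M̄R̄ = 3.267 × 0.8545 = 2.7918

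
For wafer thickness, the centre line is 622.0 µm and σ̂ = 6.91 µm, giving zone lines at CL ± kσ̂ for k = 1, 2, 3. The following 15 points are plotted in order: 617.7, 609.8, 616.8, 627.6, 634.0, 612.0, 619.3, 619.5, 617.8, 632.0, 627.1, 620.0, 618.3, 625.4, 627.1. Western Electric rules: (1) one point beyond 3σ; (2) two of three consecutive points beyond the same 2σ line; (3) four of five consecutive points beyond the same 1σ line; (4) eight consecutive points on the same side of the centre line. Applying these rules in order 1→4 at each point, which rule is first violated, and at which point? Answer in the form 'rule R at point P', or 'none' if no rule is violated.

Zone of each point (C = within 1σ̂, B = 1σ̂–2σ̂, A = 2σ̂–3σ̂, * = beyond 3σ̂; sign = side of CL): 1:-C, 2:-B, 3:-C, 4:+C, 5:+B, 6:-B, 7:-C, 8:-C, 9:-C, 10:+B, 11:+C, 12:-C, 13:-C, 14:+C, 15:+C
No rule fires across all 15 points.

none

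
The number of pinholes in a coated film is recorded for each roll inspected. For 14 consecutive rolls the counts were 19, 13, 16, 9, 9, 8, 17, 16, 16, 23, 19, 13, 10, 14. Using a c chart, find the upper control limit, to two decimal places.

c̄ = (19 + 13 + 16 + 9 + 9 + 8 + 17 + 16 + 16 + 23 + 19 + 13 + 10 + 14) / 14 = 202 / 14 = 14.4286
UCL = c̄ + 3√c̄ = 14.4286 + 3 × √14.4286 = 14.4286 + 3 × 3.7985 = 25.8241

25.82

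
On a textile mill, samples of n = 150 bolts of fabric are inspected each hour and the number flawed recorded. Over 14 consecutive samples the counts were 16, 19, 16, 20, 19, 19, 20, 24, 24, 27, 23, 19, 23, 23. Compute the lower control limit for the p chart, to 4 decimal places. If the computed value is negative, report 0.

p̄ = Σdᵢ / (k·n) = 292 / (14 × 150) = 0.13905
LCL = p̄ − 3·√(p̄(1−p̄)/n) = 0.13905 − 3 × 0.02825 = 0.05430

0.0543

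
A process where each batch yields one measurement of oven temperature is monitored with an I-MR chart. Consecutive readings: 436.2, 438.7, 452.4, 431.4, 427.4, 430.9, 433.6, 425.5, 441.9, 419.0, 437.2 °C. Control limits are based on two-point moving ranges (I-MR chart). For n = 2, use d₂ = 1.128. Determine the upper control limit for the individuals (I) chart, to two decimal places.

X̄ = (436.2 + 438.7 + 452.4 + 431.4 + 427.4 + 430.9 + 433.6 + 425.5 + 441.9 + 419.0 + 437.2) / 11 = 434.0182
Moving ranges: 2.5, 13.7, 21.0, 4.0, 3.5, 2.7, 8.1, 16.4, 22.9, 18.2; M̄R̄ = 113.0000 / 10 = 11.3000
UCL = X̄ + 3·M̄R̄/d₂ = 434.0182 + 3 × 11.3000 / 1.128 = 464.0714

464.07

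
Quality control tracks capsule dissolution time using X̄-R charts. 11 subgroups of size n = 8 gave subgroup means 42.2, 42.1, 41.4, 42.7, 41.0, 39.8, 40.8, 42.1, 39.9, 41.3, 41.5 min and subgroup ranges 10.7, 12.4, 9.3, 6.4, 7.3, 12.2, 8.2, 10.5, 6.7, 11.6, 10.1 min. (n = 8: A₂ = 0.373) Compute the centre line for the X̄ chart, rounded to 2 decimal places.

41.35

X̄̄ = (42.2 + 42.1 + 41.4 + 42.7 + 41.0 + 39.8 + 40.8 + 42.1 + 39.9 + 41.3 + 41.5) / 11 = 454.8000 / 11 = 41.3455
CL = X̄̄ = 41.3455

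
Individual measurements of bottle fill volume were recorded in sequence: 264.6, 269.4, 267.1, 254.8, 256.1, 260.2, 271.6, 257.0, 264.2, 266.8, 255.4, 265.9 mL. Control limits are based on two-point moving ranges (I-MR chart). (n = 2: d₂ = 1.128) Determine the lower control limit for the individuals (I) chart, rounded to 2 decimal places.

X̄ = (264.6 + 269.4 + 267.1 + 254.8 + 256.1 + 260.2 + 271.6 + 257.0 + 264.2 + 266.8 + 255.4 + 265.9) / 12 = 262.7583
Moving ranges: 4.8, 2.3, 12.3, 1.3, 4.1, 11.4, 14.6, 7.2, 2.6, 11.4, 10.5; M̄R̄ = 82.5000 / 11 = 7.5000
LCL = X̄ − 3·M̄R̄/d₂ = 262.7583 − 3 × 7.5000 / 1.128 = 242.8115

242.81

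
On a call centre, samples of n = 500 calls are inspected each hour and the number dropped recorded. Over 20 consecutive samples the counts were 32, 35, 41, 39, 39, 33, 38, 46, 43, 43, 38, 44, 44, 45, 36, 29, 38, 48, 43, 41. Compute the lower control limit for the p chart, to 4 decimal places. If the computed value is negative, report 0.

p̄ = Σdᵢ / (k·n) = 795 / (20 × 500) = 0.07950
LCL = p̄ − 3·√(p̄(1−p̄)/n) = 0.07950 − 3 × 0.01210 = 0.04321

0.0432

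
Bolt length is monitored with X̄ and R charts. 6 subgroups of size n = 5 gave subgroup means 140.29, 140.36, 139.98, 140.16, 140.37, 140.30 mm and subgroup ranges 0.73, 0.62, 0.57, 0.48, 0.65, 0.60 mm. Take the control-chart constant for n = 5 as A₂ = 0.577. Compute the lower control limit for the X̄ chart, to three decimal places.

X̄̄ = (140.29 + 140.36 + 139.98 + 140.16 + 140.37 + 140.30) / 6 = 841.4600 / 6 = 140.2433
R̄ = (0.73 + 0.62 + 0.57 + 0.48 + 0.65 + 0.60) / 6 = 3.6500 / 6 = 0.6083
LCL = X̄̄ − A₂·R̄ = 140.2433 − 0.577 × 0.6083 = 139.8923

139.892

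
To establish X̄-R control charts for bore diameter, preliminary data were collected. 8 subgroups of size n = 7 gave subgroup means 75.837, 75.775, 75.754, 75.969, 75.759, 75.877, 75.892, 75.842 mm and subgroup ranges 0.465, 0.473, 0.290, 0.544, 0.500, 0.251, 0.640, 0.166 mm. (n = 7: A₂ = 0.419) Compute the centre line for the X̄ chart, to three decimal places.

X̄̄ = (75.837 + 75.775 + 75.754 + 75.969 + 75.759 + 75.877 + 75.892 + 75.842) / 8 = 606.7050 / 8 = 75.8381
CL = X̄̄ = 75.8381

75.838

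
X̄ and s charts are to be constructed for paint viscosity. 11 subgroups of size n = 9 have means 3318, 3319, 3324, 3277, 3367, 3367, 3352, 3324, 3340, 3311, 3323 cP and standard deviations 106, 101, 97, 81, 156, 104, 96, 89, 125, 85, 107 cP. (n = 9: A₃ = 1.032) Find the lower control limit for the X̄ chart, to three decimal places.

X̄̄ = (3318 + 3319 + 3324 + 3277 + 3367 + 3367 + 3352 + 3324 + 3340 + 3311 + 3323) / 11 = 3329.2727
s̄ = (106 + 101 + 97 + 81 + 156 + 104 + 96 + 89 + 125 + 85 + 107) / 11 = 104.2727
LCL = X̄̄ − A₃·s̄ = 3329.2727 − 1.032 × 104.2727 = 3221.6633

3221.663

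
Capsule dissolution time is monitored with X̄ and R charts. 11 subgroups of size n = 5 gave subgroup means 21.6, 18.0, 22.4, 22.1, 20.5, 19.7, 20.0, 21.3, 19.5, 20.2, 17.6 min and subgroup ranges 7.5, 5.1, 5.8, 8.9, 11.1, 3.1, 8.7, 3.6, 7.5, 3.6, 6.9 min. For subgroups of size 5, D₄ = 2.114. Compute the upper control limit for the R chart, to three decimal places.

R̄ = (7.5 + 5.1 + 5.8 + 8.9 + 11.1 + 3.1 + 8.7 + 3.6 + 7.5 + 3.6 + 6.9) / 11 = 71.8000 / 11 = 6.5273
UCL_R = D₄·R̄ = 2.114 × 6.5273 = 13.7987

13.799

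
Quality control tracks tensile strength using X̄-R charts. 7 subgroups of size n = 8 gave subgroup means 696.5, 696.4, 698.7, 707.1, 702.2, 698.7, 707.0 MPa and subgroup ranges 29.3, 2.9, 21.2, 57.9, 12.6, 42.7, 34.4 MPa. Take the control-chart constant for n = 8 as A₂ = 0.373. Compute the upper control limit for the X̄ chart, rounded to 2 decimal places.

X̄̄ = (696.5 + 696.4 + 698.7 + 707.1 + 702.2 + 698.7 + 707.0) / 7 = 4906.6000 / 7 = 700.9429
R̄ = (29.3 + 2.9 + 21.2 + 57.9 + 12.6 + 42.7 + 34.4) / 7 = 201.0000 / 7 = 28.7143
UCL = X̄̄ + A₂·R̄ = 700.9429 + 0.373 × 28.7143 = 711.6533

711.65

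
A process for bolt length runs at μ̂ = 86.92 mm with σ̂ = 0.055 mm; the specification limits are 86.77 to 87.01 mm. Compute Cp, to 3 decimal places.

Cp = (USL − LSL) / (6σ̂) = (87.01 − 86.77) / (6 × 0.055) = 0.2400 / 0.3300 = 0.7273

0.727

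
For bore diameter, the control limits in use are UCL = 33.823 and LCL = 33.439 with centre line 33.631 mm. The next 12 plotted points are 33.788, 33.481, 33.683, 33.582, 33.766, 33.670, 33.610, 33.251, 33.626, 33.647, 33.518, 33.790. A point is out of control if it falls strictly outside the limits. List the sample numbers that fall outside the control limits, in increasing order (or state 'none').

8

Compare each point to [33.439, 33.823]: sample 8 = 33.251 < LCL.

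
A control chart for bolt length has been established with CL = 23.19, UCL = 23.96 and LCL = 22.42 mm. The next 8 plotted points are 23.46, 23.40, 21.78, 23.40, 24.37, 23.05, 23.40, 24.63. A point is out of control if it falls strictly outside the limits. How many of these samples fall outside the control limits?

3

Compare each point to [22.42, 23.96]: sample 3 = 21.78 < LCL; sample 5 = 24.37 > UCL; sample 8 = 24.63 > UCL.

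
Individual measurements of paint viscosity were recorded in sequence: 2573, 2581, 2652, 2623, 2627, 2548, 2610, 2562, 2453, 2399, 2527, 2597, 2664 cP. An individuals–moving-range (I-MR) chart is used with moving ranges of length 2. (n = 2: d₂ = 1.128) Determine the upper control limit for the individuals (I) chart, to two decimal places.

2732.03

X̄ = (2573 + 2581 + 2652 + 2623 + 2627 + 2548 + 2610 + 2562 + 2453 + 2399 + 2527 + 2597 + 2664) / 13 = 2570.4615
Moving ranges: 8, 71, 29, 4, 79, 62, 48, 109, 54, 128, 70, 67; M̄R̄ = 729.0000 / 12 = 60.7500
UCL = X̄ + 3·M̄R̄/d₂ = 2570.4615 + 3 × 60.7500 / 1.128 = 2732.0307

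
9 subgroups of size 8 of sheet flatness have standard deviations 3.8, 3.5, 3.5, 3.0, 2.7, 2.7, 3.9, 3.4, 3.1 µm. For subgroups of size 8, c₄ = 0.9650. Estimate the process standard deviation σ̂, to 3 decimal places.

s̄ = (3.8 + 3.5 + 3.5 + 3.0 + 2.7 + 2.7 + 3.9 + 3.4 + 3.1) / 9 = 3.2889
σ̂ = s̄ / c₄ = 3.2889 / 0.9650 = 3.4082

3.408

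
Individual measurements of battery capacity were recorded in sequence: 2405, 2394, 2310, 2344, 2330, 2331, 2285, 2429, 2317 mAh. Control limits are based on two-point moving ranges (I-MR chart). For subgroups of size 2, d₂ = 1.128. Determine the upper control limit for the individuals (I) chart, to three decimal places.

X̄ = (2405 + 2394 + 2310 + 2344 + 2330 + 2331 + 2285 + 2429 + 2317) / 9 = 2349.4444
Moving ranges: 11, 84, 34, 14, 1, 46, 144, 112; M̄R̄ = 446.0000 / 8 = 55.7500
UCL = X̄ + 3·M̄R̄/d₂ = 2349.4444 + 3 × 55.7500 / 1.128 = 2497.7157

2497.716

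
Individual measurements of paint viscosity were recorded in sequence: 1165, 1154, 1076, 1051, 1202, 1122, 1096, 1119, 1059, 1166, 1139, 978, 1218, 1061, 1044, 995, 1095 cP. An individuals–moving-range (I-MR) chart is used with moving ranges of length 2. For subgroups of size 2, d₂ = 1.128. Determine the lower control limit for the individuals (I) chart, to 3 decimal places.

884.268

X̄ = (1165 + 1154 + 1076 + 1051 + 1202 + 1122 + 1096 + 1119 + 1059 + 1166 + 1139 + 978 + 1218 + 1061 + 1044 + 995 + 1095) / 17 = 1102.3529
Moving ranges: 11, 78, 25, 151, 80, 26, 23, 60, 107, 27, 161, 240, 157, 17, 49, 100; M̄R̄ = 1312.0000 / 16 = 82.0000
LCL = X̄ − 3·M̄R̄/d₂ = 1102.3529 − 3 × 82.0000 / 1.128 = 884.2678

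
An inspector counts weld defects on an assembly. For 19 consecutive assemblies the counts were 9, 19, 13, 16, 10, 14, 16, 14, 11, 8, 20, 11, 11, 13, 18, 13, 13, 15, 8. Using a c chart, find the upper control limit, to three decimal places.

24.189

c̄ = (9 + 19 + 13 + 16 + 10 + 14 + 16 + 14 + 11 + 8 + 20 + 11 + 11 + 13 + 18 + 13 + 13 + 15 + 8) / 19 = 252 / 19 = 13.2632
UCL = c̄ + 3√c̄ = 13.2632 + 3 × √13.2632 = 13.2632 + 3 × 3.6419 = 24.1887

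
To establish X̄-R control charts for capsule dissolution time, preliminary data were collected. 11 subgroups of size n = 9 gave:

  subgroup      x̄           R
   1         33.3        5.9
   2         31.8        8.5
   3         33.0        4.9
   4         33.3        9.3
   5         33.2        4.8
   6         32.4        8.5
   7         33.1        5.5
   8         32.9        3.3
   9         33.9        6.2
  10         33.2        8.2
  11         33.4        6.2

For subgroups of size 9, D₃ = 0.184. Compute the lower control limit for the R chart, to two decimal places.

R̄ = (5.9 + 8.5 + 4.9 + 9.3 + 4.8 + 8.5 + 5.5 + 3.3 + 6.2 + 8.2 + 6.2) / 11 = 71.3000 / 11 = 6.4818
LCL_R = D₃·R̄ = 0.184 × 6.4818 = 1.1927

1.19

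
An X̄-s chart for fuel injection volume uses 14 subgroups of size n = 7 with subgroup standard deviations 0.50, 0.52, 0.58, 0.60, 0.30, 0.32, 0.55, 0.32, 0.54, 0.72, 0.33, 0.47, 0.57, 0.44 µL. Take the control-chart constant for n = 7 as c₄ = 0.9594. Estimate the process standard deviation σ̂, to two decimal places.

0.50

s̄ = (0.50 + 0.52 + 0.58 + 0.60 + 0.30 + 0.32 + 0.55 + 0.32 + 0.54 + 0.72 + 0.33 + 0.47 + 0.57 + 0.44) / 14 = 0.4829
σ̂ = s̄ / c₄ = 0.4829 / 0.9594 = 0.5033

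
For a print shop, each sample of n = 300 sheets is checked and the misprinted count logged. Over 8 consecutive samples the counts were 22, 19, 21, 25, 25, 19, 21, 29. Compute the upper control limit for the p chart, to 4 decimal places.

0.1212

p̄ = Σdᵢ / (k·n) = 181 / (8 × 300) = 0.07542
UCL = p̄ + 3·√(p̄(1−p̄)/n) = 0.07542 + 3 × √(0.07542×0.92458/300) = 0.07542 + 3 × 0.01525 = 0.12115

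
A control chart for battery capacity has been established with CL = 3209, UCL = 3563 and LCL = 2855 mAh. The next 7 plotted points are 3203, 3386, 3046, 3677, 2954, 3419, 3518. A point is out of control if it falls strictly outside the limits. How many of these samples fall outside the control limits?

1

Compare each point to [2855, 3563]: sample 4 = 3677 > UCL.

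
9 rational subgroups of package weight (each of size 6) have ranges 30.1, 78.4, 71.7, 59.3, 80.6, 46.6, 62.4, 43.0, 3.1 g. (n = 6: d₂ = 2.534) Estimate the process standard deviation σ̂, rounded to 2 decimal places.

20.84

R̄ = (30.1 + 78.4 + 71.7 + 59.3 + 80.6 + 46.6 + 62.4 + 43.0 + 3.1) / 9 = 52.8000
σ̂ = R̄ / d₂ = 52.8000 / 2.534 = 20.8366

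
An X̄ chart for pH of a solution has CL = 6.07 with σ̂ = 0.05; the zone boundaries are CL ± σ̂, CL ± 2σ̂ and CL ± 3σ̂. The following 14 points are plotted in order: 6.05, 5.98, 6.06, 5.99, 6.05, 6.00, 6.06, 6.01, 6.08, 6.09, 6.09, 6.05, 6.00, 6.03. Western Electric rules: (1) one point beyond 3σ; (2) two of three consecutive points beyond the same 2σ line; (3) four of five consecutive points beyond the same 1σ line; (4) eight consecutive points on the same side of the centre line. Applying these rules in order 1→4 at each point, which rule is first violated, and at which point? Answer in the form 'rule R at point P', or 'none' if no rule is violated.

rule 4 at point 8

Zone of each point (C = within 1σ̂, B = 1σ̂–2σ̂, A = 2σ̂–3σ̂, * = beyond 3σ̂; sign = side of CL): 1:-C, 2:-B, 3:-C, 4:-B, 5:-C, 6:-B, 7:-C, 8:-B, 9:+C, 10:+C, 11:+C, 12:-C, 13:-B, 14:-C
Rule 4 (eight consecutive points on the same side of the centre line) is satisfied at point 8.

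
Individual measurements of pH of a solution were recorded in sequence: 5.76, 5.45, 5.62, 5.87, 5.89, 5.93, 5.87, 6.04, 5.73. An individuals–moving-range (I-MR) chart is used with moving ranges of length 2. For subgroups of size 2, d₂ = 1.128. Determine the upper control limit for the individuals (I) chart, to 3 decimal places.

X̄ = (5.76 + 5.45 + 5.62 + 5.87 + 5.89 + 5.93 + 5.87 + 6.04 + 5.73) / 9 = 5.7956
Moving ranges: 0.31, 0.17, 0.25, 0.02, 0.04, 0.06, 0.17, 0.31; M̄R̄ = 1.3300 / 8 = 0.1663
UCL = X̄ + 3·M̄R̄/d₂ = 5.7956 + 3 × 0.1663 / 1.128 = 6.2377

6.238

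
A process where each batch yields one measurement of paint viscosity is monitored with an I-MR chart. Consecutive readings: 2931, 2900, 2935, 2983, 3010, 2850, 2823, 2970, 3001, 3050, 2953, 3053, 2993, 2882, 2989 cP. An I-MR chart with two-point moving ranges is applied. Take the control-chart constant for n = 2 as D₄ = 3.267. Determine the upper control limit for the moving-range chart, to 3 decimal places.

Moving ranges: 31, 35, 48, 27, 160, 27, 147, 31, 49, 97, 100, 60, 111, 107; M̄R̄ = 1030.0000 / 14 = 73.5714
UCL_MR = D₄·M̄R̄ = 3.267 × 73.5714 = 240.3579

240.358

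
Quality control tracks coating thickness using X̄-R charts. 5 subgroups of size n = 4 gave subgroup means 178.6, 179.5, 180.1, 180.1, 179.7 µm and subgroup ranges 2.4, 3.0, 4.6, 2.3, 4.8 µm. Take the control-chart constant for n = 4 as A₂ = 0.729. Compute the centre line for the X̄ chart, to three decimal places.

179.600

X̄̄ = (178.6 + 179.5 + 180.1 + 180.1 + 179.7) / 5 = 898.0000 / 5 = 179.6000
CL = X̄̄ = 179.6000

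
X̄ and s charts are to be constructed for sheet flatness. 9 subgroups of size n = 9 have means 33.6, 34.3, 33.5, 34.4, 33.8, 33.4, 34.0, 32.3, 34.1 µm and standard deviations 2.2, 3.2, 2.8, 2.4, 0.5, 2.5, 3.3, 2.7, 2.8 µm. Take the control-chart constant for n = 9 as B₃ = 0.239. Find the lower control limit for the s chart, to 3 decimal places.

0.595

s̄ = (2.2 + 3.2 + 2.8 + 2.4 + 0.5 + 2.5 + 3.3 + 2.7 + 2.8) / 9 = 2.4889
LCL_s = B₃·s̄ = 0.239 × 2.4889 = 0.5948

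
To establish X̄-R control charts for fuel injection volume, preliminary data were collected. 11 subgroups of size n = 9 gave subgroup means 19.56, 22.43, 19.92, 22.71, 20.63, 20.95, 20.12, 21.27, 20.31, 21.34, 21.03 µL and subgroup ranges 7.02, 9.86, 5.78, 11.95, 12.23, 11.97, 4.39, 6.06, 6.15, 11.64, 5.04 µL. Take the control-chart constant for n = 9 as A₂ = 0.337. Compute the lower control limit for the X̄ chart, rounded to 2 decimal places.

X̄̄ = (19.56 + 22.43 + 19.92 + 22.71 + 20.63 + 20.95 + 20.12 + 21.27 + 20.31 + 21.34 + 21.03) / 11 = 230.2700 / 11 = 20.9336
R̄ = (7.02 + 9.86 + 5.78 + 11.95 + 12.23 + 11.97 + 4.39 + 6.06 + 6.15 + 11.64 + 5.04) / 11 = 92.0900 / 11 = 8.3718
LCL = X̄̄ − A₂·R̄ = 20.9336 − 0.337 × 8.3718 = 18.1123

18.11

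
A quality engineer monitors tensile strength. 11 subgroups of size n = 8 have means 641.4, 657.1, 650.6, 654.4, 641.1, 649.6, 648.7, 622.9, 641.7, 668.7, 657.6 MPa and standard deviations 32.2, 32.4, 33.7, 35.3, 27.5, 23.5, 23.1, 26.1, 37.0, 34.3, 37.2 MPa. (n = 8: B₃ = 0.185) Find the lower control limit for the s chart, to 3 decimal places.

s̄ = (32.2 + 32.4 + 33.7 + 35.3 + 27.5 + 23.5 + 23.1 + 26.1 + 37.0 + 34.3 + 37.2) / 11 = 31.1182
LCL_s = B₃·s̄ = 0.185 × 31.1182 = 5.7569

5.757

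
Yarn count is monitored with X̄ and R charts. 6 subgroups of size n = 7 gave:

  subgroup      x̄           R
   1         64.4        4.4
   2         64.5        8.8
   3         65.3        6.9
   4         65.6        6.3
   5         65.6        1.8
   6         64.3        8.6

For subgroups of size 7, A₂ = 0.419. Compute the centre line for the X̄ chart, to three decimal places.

X̄̄ = (64.4 + 64.5 + 65.3 + 65.6 + 65.6 + 64.3) / 6 = 389.7000 / 6 = 64.9500
CL = X̄̄ = 64.9500

64.950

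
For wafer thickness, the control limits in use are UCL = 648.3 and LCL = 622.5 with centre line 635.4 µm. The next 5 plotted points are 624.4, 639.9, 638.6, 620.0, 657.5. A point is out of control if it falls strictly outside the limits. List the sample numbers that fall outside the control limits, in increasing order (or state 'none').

Compare each point to [622.5, 648.3]: sample 4 = 620.0 < LCL; sample 5 = 657.5 > UCL.

4, 5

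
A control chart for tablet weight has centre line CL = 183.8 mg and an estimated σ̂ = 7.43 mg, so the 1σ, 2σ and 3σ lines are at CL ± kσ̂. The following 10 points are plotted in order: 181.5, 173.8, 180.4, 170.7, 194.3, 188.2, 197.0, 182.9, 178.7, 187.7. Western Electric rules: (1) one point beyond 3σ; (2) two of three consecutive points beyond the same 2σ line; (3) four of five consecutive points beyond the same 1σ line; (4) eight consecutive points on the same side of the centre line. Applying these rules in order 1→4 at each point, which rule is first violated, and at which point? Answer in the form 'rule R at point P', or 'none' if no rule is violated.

Zone of each point (C = within 1σ̂, B = 1σ̂–2σ̂, A = 2σ̂–3σ̂, * = beyond 3σ̂; sign = side of CL): 1:-C, 2:-B, 3:-C, 4:-B, 5:+B, 6:+C, 7:+B, 8:-C, 9:-C, 10:+C
No rule fires across all 10 points.

none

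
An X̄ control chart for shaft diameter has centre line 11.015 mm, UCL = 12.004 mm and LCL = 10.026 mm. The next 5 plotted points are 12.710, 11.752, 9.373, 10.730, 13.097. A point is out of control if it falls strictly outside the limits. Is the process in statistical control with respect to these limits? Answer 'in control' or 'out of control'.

Compare each point to [10.026, 12.004]: sample 1 = 12.710 > UCL; sample 3 = 9.373 < LCL; sample 5 = 13.097 > UCL.

out of control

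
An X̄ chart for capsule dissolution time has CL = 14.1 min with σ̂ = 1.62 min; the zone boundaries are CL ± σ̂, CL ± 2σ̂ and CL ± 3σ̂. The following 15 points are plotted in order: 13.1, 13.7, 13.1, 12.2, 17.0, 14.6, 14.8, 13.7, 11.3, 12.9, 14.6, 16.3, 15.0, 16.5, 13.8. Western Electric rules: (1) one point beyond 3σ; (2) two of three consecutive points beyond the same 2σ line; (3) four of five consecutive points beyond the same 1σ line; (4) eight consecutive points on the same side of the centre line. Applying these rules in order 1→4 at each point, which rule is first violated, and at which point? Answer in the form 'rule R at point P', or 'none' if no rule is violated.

Zone of each point (C = within 1σ̂, B = 1σ̂–2σ̂, A = 2σ̂–3σ̂, * = beyond 3σ̂; sign = side of CL): 1:-C, 2:-C, 3:-C, 4:-B, 5:+B, 6:+C, 7:+C, 8:-C, 9:-B, 10:-C, 11:+C, 12:+B, 13:+C, 14:+B, 15:-C
No rule fires across all 15 points.

none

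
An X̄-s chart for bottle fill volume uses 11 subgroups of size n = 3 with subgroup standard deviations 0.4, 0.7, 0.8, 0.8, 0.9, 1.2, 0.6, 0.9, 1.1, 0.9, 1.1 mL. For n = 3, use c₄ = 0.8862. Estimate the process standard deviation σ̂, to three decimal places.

s̄ = (0.4 + 0.7 + 0.8 + 0.8 + 0.9 + 1.2 + 0.6 + 0.9 + 1.1 + 0.9 + 1.1) / 11 = 0.8545
σ̂ = s̄ / c₄ = 0.8545 / 0.8862 = 0.9643

0.964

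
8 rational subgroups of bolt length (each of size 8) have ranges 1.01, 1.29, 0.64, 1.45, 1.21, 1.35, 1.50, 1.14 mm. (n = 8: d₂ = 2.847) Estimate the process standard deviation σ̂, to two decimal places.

R̄ = (1.01 + 1.29 + 0.64 + 1.45 + 1.21 + 1.35 + 1.50 + 1.14) / 8 = 1.1987
σ̂ = R̄ / d₂ = 1.1987 / 2.847 = 0.4211

0.42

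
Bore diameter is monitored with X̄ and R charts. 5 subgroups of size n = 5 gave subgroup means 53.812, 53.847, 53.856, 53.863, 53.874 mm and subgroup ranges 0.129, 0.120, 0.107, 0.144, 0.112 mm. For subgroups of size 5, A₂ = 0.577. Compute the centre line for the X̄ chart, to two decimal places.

53.85

X̄̄ = (53.812 + 53.847 + 53.856 + 53.863 + 53.874) / 5 = 269.2520 / 5 = 53.8504
CL = X̄̄ = 53.8504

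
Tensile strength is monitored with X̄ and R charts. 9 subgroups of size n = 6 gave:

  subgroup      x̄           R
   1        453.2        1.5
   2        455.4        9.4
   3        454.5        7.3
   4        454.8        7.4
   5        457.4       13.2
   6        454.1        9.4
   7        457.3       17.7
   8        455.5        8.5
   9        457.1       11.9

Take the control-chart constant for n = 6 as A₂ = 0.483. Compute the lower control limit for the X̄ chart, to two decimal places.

X̄̄ = (453.2 + 455.4 + 454.5 + 454.8 + 457.4 + 454.1 + 457.3 + 455.5 + 457.1) / 9 = 4099.3000 / 9 = 455.4778
R̄ = (1.5 + 9.4 + 7.3 + 7.4 + 13.2 + 9.4 + 17.7 + 8.5 + 11.9) / 9 = 86.3000 / 9 = 9.5889
LCL = X̄̄ − A₂·R̄ = 455.4778 − 0.483 × 9.5889 = 450.8463

450.85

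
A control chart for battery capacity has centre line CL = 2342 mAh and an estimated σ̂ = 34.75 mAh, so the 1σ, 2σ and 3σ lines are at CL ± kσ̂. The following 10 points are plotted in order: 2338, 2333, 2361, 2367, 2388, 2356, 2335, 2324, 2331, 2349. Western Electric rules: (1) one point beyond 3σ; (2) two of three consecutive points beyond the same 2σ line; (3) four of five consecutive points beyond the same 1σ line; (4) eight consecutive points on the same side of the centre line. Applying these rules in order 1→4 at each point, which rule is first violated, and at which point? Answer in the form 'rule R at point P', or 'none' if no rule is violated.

Zone of each point (C = within 1σ̂, B = 1σ̂–2σ̂, A = 2σ̂–3σ̂, * = beyond 3σ̂; sign = side of CL): 1:-C, 2:-C, 3:+C, 4:+C, 5:+B, 6:+C, 7:-C, 8:-C, 9:-C, 10:+C
No rule fires across all 10 points.

none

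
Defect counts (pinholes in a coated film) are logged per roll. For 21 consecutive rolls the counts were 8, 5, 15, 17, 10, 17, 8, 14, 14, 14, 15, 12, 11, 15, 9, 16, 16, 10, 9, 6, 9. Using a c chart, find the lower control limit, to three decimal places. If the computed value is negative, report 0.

c̄ = (8 + 5 + 15 + 17 + 10 + 17 + 8 + 14 + 14 + 14 + 15 + 12 + 11 + 15 + 9 + 16 + 16 + 10 + 9 + 6 + 9) / 21 = 250 / 21 = 11.9048
LCL = c̄ − 3√c̄ = 11.9048 − 3 × 3.4503 = 1.5538

1.554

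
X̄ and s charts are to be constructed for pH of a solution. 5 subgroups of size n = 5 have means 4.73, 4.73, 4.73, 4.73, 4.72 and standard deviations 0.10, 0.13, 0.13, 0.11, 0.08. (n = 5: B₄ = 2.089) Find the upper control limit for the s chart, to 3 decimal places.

s̄ = (0.10 + 0.13 + 0.13 + 0.11 + 0.08) / 5 = 0.1100
UCL_s = B₄·s̄ = 2.089 × 0.1100 = 0.2298

0.230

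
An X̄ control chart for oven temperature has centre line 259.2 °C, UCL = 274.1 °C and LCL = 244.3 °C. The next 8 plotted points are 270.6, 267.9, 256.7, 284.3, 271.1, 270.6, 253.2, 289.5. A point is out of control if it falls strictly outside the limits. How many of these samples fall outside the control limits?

2

Compare each point to [244.3, 274.1]: sample 4 = 284.3 > UCL; sample 8 = 289.5 > UCL.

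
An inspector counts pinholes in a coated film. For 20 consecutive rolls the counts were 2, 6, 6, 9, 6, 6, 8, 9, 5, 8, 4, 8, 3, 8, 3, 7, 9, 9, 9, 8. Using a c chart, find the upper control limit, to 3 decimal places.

14.386

c̄ = (2 + 6 + 6 + 9 + 6 + 6 + 8 + 9 + 5 + 8 + 4 + 8 + 3 + 8 + 3 + 7 + 9 + 9 + 9 + 8) / 20 = 133 / 20 = 6.6500
UCL = c̄ + 3√c̄ = 6.6500 + 3 × √6.6500 = 6.6500 + 3 × 2.5788 = 14.3863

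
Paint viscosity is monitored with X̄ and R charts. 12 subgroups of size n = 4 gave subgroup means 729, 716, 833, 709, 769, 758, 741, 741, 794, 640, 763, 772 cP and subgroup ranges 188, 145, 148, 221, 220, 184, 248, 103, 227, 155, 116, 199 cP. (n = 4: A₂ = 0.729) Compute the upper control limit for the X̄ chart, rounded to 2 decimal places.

X̄̄ = (729 + 716 + 833 + 709 + 769 + 758 + 741 + 741 + 794 + 640 + 763 + 772) / 12 = 8965.0000 / 12 = 747.0833
R̄ = (188 + 145 + 148 + 221 + 220 + 184 + 248 + 103 + 227 + 155 + 116 + 199) / 12 = 2154.0000 / 12 = 179.5000
UCL = X̄̄ + A₂·R̄ = 747.0833 + 0.729 × 179.5000 = 877.9388

877.94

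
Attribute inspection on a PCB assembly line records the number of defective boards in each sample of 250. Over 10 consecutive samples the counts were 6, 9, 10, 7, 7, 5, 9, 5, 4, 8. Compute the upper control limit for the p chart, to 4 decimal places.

0.0593

p̄ = Σdᵢ / (k·n) = 70 / (10 × 250) = 0.02800
UCL = p̄ + 3·√(p̄(1−p̄)/n) = 0.02800 + 3 × √(0.02800×0.97200/250) = 0.02800 + 3 × 0.01043 = 0.05930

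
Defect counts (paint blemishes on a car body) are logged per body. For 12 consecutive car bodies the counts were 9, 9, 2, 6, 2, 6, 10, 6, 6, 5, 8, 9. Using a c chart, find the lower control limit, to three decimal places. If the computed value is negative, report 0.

0.000

c̄ = (9 + 9 + 2 + 6 + 2 + 6 + 10 + 6 + 6 + 5 + 8 + 9) / 12 = 78 / 12 = 6.5000
LCL = c̄ − 3√c̄ = 6.5000 − 3 × 2.5495 = -1.1485 → 0 (cannot be negative)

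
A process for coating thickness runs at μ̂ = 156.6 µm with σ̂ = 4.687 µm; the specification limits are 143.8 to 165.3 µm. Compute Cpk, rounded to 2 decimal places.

Cpu = (USL − μ̂) / (3σ̂) = (165.3 − 156.6) / (3 × 4.687) = 0.6187; Cpl = (μ̂ − LSL) / (3σ̂) = (156.6 − 143.8) / (3 × 4.687) = 0.9103; Cpk = min(Cpu, Cpl) = 0.6187

0.62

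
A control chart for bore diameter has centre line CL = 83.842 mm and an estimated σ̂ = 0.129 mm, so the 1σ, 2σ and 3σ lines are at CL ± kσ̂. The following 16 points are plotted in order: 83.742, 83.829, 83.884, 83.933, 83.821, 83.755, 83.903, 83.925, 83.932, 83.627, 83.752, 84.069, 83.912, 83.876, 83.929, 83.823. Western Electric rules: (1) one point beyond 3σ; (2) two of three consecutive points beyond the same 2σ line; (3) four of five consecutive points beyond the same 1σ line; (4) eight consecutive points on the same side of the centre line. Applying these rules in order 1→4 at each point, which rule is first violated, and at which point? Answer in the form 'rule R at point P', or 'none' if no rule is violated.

Zone of each point (C = within 1σ̂, B = 1σ̂–2σ̂, A = 2σ̂–3σ̂, * = beyond 3σ̂; sign = side of CL): 1:-C, 2:-C, 3:+C, 4:+C, 5:-C, 6:-C, 7:+C, 8:+C, 9:+C, 10:-B, 11:-C, 12:+B, 13:+C, 14:+C, 15:+C, 16:-C
No rule fires across all 16 points.

none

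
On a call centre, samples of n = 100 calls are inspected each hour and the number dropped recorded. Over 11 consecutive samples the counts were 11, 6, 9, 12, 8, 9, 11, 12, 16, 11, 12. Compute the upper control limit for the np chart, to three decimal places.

19.885

p̄ = Σdᵢ / (k·n) = 117 / (11 × 100) = 0.10636
UCL = np̄ + 3·√(np̄(1−p̄)) = 10.6364 + 3 × √(10.6364×0.89364) = 10.6364 + 3 × 3.0830 = 19.8854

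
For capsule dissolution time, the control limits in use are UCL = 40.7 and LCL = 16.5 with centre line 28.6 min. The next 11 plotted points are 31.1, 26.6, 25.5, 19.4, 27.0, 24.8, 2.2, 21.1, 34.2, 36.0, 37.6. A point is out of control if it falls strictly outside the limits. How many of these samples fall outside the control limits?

Compare each point to [16.5, 40.7]: sample 7 = 2.2 < LCL.

1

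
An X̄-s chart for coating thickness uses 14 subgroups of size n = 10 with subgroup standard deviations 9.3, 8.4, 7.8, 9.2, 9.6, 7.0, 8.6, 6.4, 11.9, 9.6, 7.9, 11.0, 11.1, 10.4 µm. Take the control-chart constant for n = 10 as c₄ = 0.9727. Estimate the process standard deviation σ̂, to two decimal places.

9.41

s̄ = (9.3 + 8.4 + 7.8 + 9.2 + 9.6 + 7.0 + 8.6 + 6.4 + 11.9 + 9.6 + 7.9 + 11.0 + 11.1 + 10.4) / 14 = 9.1571
σ̂ = s̄ / c₄ = 9.1571 / 0.9727 = 9.4141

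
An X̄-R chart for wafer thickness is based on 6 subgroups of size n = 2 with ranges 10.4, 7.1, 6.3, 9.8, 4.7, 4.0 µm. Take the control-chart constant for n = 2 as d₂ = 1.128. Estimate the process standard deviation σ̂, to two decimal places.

R̄ = (10.4 + 7.1 + 6.3 + 9.8 + 4.7 + 4.0) / 6 = 7.0500
σ̂ = R̄ / d₂ = 7.0500 / 1.128 = 6.2500

6.25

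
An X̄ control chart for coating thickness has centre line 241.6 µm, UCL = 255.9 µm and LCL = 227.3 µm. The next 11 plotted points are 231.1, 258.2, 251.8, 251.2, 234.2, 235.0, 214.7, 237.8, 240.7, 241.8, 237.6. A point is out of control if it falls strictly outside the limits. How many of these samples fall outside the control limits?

2

Compare each point to [227.3, 255.9]: sample 2 = 258.2 > UCL; sample 7 = 214.7 < LCL.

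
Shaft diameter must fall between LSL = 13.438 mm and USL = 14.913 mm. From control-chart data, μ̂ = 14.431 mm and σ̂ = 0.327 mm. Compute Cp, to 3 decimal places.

Cp = (USL − LSL) / (6σ̂) = (14.913 − 13.438) / (6 × 0.327) = 1.4750 / 1.9620 = 0.7518

0.752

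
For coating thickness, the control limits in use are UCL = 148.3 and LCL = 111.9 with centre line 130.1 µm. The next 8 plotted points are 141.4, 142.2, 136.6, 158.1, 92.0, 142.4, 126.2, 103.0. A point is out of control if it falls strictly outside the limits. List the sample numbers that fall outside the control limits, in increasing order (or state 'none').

4, 5, 8

Compare each point to [111.9, 148.3]: sample 4 = 158.1 > UCL; sample 5 = 92.0 < LCL; sample 8 = 103.0 < LCL.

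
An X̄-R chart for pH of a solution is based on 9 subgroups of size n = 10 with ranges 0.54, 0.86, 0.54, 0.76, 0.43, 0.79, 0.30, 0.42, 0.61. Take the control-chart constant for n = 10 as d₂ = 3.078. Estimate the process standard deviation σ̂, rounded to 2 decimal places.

R̄ = (0.54 + 0.86 + 0.54 + 0.76 + 0.43 + 0.79 + 0.30 + 0.42 + 0.61) / 9 = 0.5833
σ̂ = R̄ / d₂ = 0.5833 / 3.078 = 0.1895

0.19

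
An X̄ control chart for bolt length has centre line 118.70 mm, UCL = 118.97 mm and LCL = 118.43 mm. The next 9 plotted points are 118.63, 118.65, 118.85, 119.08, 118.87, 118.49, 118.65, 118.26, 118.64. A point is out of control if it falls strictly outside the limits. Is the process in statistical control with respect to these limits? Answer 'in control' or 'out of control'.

out of control

Compare each point to [118.43, 118.97]: sample 4 = 119.08 > UCL; sample 8 = 118.26 < LCL.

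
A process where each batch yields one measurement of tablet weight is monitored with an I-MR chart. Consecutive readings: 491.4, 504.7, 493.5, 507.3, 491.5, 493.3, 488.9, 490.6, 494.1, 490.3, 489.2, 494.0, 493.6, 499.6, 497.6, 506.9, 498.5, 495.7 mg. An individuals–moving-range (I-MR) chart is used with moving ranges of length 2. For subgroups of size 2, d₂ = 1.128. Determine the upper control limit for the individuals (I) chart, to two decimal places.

X̄ = (491.4 + 504.7 + 493.5 + 507.3 + 491.5 + 493.3 + 488.9 + 490.6 + 494.1 + 490.3 + 489.2 + 494.0 + 493.6 + 499.6 + 497.6 + 506.9 + 498.5 + 495.7) / 18 = 495.5944
Moving ranges: 13.3, 11.2, 13.8, 15.8, 1.8, 4.4, 1.7, 3.5, 3.8, 1.1, 4.8, 0.4, 6.0, 2.0, 9.3, 8.4, 2.8; M̄R̄ = 104.1000 / 17 = 6.1235
UCL = X̄ + 3·M̄R̄/d₂ = 495.5944 + 3 × 6.1235 / 1.128 = 511.8804

511.88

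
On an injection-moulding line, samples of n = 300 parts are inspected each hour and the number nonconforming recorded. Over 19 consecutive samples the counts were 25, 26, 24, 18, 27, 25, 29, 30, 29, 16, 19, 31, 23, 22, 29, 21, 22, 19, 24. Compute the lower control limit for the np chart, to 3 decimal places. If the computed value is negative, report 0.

p̄ = Σdᵢ / (k·n) = 459 / (19 × 300) = 0.08053
LCL = np̄ − 3·√(np̄(1−p̄)) = 24.1579 − 3 × 4.7130 = 10.0188

10.019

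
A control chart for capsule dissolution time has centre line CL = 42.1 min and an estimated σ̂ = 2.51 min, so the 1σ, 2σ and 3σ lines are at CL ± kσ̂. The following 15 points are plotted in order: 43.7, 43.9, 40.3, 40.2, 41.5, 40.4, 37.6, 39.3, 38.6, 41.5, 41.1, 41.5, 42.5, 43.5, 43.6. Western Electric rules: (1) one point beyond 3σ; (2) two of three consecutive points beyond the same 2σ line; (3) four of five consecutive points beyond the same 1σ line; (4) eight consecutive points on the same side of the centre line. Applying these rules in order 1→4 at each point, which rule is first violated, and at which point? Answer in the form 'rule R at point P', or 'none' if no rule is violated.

Zone of each point (C = within 1σ̂, B = 1σ̂–2σ̂, A = 2σ̂–3σ̂, * = beyond 3σ̂; sign = side of CL): 1:+C, 2:+C, 3:-C, 4:-C, 5:-C, 6:-C, 7:-B, 8:-B, 9:-B, 10:-C, 11:-C, 12:-C, 13:+C, 14:+C, 15:+C
Rule 4 (eight consecutive points on the same side of the centre line) is satisfied at point 10.

rule 4 at point 10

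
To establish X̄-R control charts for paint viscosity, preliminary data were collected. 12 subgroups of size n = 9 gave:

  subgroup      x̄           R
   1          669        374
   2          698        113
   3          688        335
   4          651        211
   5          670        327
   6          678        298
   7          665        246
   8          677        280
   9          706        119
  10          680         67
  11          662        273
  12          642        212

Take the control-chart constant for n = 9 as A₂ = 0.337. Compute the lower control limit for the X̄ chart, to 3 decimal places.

593.655

X̄̄ = (669 + 698 + 688 + 651 + 670 + 678 + 665 + 677 + 706 + 680 + 662 + 642) / 12 = 8086.0000 / 12 = 673.8333
R̄ = (374 + 113 + 335 + 211 + 327 + 298 + 246 + 280 + 119 + 67 + 273 + 212) / 12 = 2855.0000 / 12 = 237.9167
LCL = X̄̄ − A₂·R̄ = 673.8333 − 0.337 × 237.9167 = 593.6554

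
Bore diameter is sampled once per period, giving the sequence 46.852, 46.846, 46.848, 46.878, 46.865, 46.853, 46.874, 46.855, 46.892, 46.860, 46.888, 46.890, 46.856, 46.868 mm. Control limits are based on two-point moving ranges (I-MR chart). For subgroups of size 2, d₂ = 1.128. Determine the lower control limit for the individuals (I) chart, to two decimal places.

46.82

X̄ = (46.852 + 46.846 + 46.848 + 46.878 + 46.865 + 46.853 + 46.874 + 46.855 + 46.892 + 46.860 + 46.888 + 46.890 + 46.856 + 46.868) / 14 = 46.8661
Moving ranges: 0.006, 0.002, 0.030, 0.013, 0.012, 0.021, 0.019, 0.037, 0.032, 0.028, 0.002, 0.034, 0.012; M̄R̄ = 0.2480 / 13 = 0.0191
LCL = X̄ − 3·M̄R̄/d₂ = 46.8661 − 3 × 0.0191 / 1.128 = 46.8153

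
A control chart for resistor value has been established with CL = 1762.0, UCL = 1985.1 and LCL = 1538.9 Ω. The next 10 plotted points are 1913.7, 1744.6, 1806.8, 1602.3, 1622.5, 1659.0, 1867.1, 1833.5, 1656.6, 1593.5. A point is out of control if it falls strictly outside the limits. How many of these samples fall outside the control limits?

0

All 10 points lie within [1538.9, 1985.1].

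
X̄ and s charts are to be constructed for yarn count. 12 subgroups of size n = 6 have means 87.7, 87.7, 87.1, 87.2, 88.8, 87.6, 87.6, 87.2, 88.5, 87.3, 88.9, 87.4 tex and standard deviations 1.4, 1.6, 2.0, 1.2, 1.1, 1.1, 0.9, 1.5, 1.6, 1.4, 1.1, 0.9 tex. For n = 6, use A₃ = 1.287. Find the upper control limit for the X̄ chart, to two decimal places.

89.44

X̄̄ = (87.7 + 87.7 + 87.1 + 87.2 + 88.8 + 87.6 + 87.6 + 87.2 + 88.5 + 87.3 + 88.9 + 87.4) / 12 = 87.7500
s̄ = (1.4 + 1.6 + 2.0 + 1.2 + 1.1 + 1.1 + 0.9 + 1.5 + 1.6 + 1.4 + 1.1 + 0.9) / 12 = 1.3167
UCL = X̄̄ + A₃·s̄ = 87.7500 + 1.287 × 1.3167 = 89.4446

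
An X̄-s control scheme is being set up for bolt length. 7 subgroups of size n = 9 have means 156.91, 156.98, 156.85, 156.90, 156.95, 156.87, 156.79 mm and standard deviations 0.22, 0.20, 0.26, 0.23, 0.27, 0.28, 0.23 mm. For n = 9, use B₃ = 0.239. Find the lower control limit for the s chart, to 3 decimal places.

0.058

s̄ = (0.22 + 0.20 + 0.26 + 0.23 + 0.27 + 0.28 + 0.23) / 7 = 0.2414
LCL_s = B₃·s̄ = 0.239 × 0.2414 = 0.0577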